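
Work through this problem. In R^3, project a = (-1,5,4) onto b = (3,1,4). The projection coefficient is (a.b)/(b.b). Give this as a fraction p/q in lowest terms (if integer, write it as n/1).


Projection coefficient = (a . b) / (b . b)
a . b = (-1)*3 + 5*1 + 4*4
= -3 + 5 + 16 = 18
b . b = 3^2 + 1^2 + 4^2
= 9 + 1 + 16 = 26
Coefficient = 18/26
In lowest terms: 9/13


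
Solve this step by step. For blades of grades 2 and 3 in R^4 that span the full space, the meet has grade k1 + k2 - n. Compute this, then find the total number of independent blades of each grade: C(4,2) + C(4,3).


Meet grade = grade(A) + grade(B) - n
= 2 + 3 - 4 = 1
C(4,2) = 6
C(4,3) = 4
dim_A + dim_B = 6 + 4 = 10


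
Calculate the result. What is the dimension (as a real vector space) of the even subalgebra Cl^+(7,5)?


Even subalgebra dimension = 2^(n-1)
n = 7 + 5 = 12
2^(12 - 1) = 2^11 = 2048
Verification: sum of C(12,k) for even k = 1 + 66 + 495 + 924 + 495 + 66 + 1 = 2048
Result = 2048


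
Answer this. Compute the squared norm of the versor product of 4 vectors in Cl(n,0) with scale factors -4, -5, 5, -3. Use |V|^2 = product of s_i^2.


Each vector v_i has |v_i|^2 = s_i^2
Squared scales: (-4)^2 = 16, (-5)^2 = 25, 5^2 = 25, (-3)^2 = 9
|V|^2 = 16 * 25 * 25 * 9
= 90000


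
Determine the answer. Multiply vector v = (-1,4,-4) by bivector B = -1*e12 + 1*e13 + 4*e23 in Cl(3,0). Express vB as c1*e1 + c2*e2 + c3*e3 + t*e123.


vB has grade-1 (vector) and grade-3 (trivector) parts: vB = (v _| B) + (v ^ B).
Vector part <vB>_1:
  e1: -v2*b12 - v3*b13 = -(4)*(-1) - (-4)*(1) = 8
  e2: v1*b12 - v3*b23 = (-1)*(-1) - (-4)*(4) = 17
  e3: v1*b13 + v2*b23 = (-1)*(1) + (4)*(4) = 15
Trivector part <vB>_3:
  e123: v1*b23 - v2*b13 + v3*b12 = (-1)*(4) - (4)*(1) + (-4)*(-1) = -4
vB = 8*e1 + 17*e2 + 15*e3 - 4*e123


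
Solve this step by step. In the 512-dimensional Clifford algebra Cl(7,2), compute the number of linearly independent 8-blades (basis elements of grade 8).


Number of grade-k basis blades in Cl(p,q) with n = p + q is C(n, k).
n = 7 + 2 = 9
C(9, 8) = 9! / (8! * 1!)
= 362880 / (40320 * 1)
= 9


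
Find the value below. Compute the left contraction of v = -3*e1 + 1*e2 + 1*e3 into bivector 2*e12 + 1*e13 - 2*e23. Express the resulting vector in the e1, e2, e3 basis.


Left contraction v _| B = <vB>_1 (grade-1 part of the geometric product vB).
Using e1_|e12 = e2, e2_|e12 = -e1, e1_|e13 = e3, e3_|e13 = -e1, e2_|e23 = e3, e3_|e23 = -e2:
e1 coeff: -v2*b12 - v3*b13 = -(1)*(2) - (1)*(1) = -3
e2 coeff: v1*b12 - v3*b23 = (-3)*(2) - (1)*(-2) = -4
e3 coeff: v1*b13 + v2*b23 = (-3)*(1) + (1)*(-2) = -5
v _| B = -3*e1 - 4*e2 - 5*e3


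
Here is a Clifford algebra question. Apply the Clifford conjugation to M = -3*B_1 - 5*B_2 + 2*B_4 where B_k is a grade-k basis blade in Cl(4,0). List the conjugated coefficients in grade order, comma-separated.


Clifford conjugate sign for grade k: (-1)^(k(k+1)/2)
Grade 1: (-1)^(1*2/2) = (-1)^1 = -1, coeff -3 -> 3
Grade 2: (-1)^(2*3/2) = (-1)^3 = -1, coeff -5 -> 5
Grade 4: (-1)^(4*5/2) = (-1)^10 = 1, coeff 2 -> 2
Conjugated coefficients: 3, 5, 2


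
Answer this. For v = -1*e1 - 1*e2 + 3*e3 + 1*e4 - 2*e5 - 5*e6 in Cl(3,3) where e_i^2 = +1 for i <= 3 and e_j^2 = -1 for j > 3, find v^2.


v^2 = sum of c_i^2 * e_i^2
Positive signature terms (e_i^2 = +1): (-1)^2 + (-1)^2 + 3^2 = 11
Negative signature terms (e_j^2 = -1): 1^2 + (-2)^2 + (-5)^2 = 30
v^2 = 11 - 30 = -19


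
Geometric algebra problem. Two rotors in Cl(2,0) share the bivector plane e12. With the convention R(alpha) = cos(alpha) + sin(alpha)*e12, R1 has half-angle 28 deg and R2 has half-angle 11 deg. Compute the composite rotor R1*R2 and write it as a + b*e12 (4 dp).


Same-plane rotors commute and their half-angles add:
R1*R2 = cos(a1 + a2) + sin(a1 + a2)*e12.
a1 + a2 = 28 + 11 = 39 deg
cos(39 deg) = 0.7771
sin(39 deg) = 0.6293
R1*R2 = 0.7771 + 0.6293*e12


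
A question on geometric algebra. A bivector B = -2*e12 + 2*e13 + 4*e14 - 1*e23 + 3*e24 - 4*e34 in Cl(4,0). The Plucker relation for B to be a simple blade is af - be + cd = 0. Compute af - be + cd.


Plucker relation: af - be + cd
a*f = (-2)*(-4) = 8
b*e = 2*3 = 6
c*d = 4*(-1) = -4
af - be + cd = 8 - 6 + (-4)
= -2


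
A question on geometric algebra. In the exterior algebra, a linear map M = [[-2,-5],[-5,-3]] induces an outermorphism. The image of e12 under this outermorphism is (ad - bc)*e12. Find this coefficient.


The outermorphism of a linear map f sends e1^e2 to f(e1)^f(e2).
f(e1) = -2*e1 - 5*e2
f(e2) = -5*e1 - 3*e2
f(e1) ^ f(e2) = (-2*e1 - 5*e2) ^ (-5*e1 - 3*e2)
= (-2)*(-3)*e12 + (-5)*(-5)*e21
= (6 - 25)*e12
= -19*e12
Coefficient = -19


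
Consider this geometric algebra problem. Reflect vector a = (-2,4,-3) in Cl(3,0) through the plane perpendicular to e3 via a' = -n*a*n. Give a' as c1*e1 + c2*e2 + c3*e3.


Reflection formula: a' = -n*a*n, with n = e3 (unit vector, n^2 = 1).
For reflection through hyperplane perp to e3:
The component along e3 flips sign, others stay.
a = (-2, 4, -3)
a' = (-2, 4, 3)
a' = -2*e1 + 4*e2 + 3*e3


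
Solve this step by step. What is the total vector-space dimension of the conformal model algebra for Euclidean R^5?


The conformal model of R^5 uses Cl(6,1): the 5 Euclidean generators plus two extra orthogonal generators e+ (e+^2 = +1) and e- (e-^2 = -1), from which the null vectors e0, einf are built.
Number of generators m = 5 + 2 = 7.
dim Cl(p,q) = 2^m = 2^7 = 128


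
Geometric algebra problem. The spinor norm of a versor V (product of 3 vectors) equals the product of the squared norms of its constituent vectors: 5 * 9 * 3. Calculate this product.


Spinor norm N(V) = |v1|^2 * |v2|^2 * ... * |v3|^2
= 5 * 9 * 3
Running product: 5, 45, 135
N(V) = 135


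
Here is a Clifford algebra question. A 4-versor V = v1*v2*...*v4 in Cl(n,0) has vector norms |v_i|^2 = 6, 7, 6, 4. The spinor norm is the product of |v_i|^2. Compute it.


Spinor norm N(V) = |v1|^2 * |v2|^2 * ... * |v4|^2
= 6 * 7 * 6 * 4
Running product: 6, 42, 252, 1008
N(V) = 1008


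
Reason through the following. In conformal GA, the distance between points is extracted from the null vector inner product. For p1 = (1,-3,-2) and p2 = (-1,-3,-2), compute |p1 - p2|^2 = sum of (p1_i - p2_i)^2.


p1 - p2 = (2, 0, 0)
|p1 - p2|^2 = 2^2 + 0^2 + 0^2
= 4 + 0 + 0
= 4


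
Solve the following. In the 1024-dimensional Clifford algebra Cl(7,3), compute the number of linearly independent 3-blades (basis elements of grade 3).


Number of grade-k basis blades in Cl(p,q) with n = p + q is C(n, k).
n = 7 + 3 = 10
C(10, 3) = 10! / (3! * 7!)
= 3628800 / (6 * 5040)
= 120


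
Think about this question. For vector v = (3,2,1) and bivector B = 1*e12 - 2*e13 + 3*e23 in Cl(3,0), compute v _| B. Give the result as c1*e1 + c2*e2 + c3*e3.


Left contraction v _| B = <vB>_1 (grade-1 part of the geometric product vB).
Using e1_|e12 = e2, e2_|e12 = -e1, e1_|e13 = e3, e3_|e13 = -e1, e2_|e23 = e3, e3_|e23 = -e2:
e1 coeff: -v2*b12 - v3*b13 = -(2)*(1) - (1)*(-2) = 0
e2 coeff: v1*b12 - v3*b23 = (3)*(1) - (1)*(3) = 0
e3 coeff: v1*b13 + v2*b23 = (3)*(-2) + (2)*(3) = 0
v _| B = 0*e1 + 0*e2 + 0*e3


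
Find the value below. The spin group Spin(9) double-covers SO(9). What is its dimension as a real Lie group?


Spin(n) double-covers SO(n); both have Lie algebra so(n) of dimension n(n-1)/2.
n = 9
n(n-1) = 9 * 8 = 72
dim Spin(9) = 72/2 = 36


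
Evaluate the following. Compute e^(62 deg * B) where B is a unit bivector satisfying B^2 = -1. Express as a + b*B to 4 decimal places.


For a unit bivector B with B^2 = -1, the exponential series gives
e^(theta*B) = cos(theta) + sin(theta)*B (the GA analogue of Euler's formula).
theta = 62 degrees = 1.082104 rad
cos(62 deg) = 0.4695
sin(62 deg) = 0.8829
exp(theta*B) = 0.4695 + 0.8829*B


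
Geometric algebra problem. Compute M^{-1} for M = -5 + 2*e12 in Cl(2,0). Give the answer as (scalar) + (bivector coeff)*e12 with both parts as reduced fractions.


M = -5 + 2*e12, where e12^2 = -1.
Since M commutes with its reverse ~M = a - b*e12, M * ~M = a^2 - b^2*e12^2 = a^2 + b^2.
So M^{-1} = ~M / (a^2 + b^2) = (a - b*e12)/(a^2 + b^2).
a^2 + b^2 = 25 + 4 = 29
Scalar part = -5/29 = -5/29
Bivector coeff = -2/29 = -2/29
M^{-1} = -5/29 - 2/29*e12


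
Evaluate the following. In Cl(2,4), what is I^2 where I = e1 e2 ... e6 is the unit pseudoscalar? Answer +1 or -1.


The pseudoscalar I = e1...e_n (product of all n generators) of Cl(p,q) satisfies I^2 = (-1)^(q + n(n-1)/2).
p = 2, q = 4, n = p + q = 6
n(n-1)/2 = 6 * 5 / 2 = 15
Exponent = q + n(n-1)/2 = 4 + 15 = 19
I^2 = (-1)^19 = -1


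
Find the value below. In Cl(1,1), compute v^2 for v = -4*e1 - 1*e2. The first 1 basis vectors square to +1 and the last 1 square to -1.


v^2 = sum of c_i^2 * e_i^2
Positive signature terms (e_i^2 = +1): (-4)^2 = 16
Negative signature terms (e_j^2 = -1): (-1)^2 = 1
v^2 = 16 - 1 = 15


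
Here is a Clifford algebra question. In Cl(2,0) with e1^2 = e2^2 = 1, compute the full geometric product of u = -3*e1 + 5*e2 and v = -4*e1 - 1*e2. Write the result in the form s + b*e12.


Expand: (-3*e1 + 5*e2)(-4*e1 - 1*e2)
= (-3)*(-4)*e1e1 + (-3)*(-1)*e1e2 + 5*(-4)*e2e1 + 5*(-1)*e2e2
Using e1^2 = e2^2 = 1, e2e1 = -e1e2:
Scalar part s = (-3)*(-4) + 5*(-1) = 12 + (-5) = 7
Bivector part b = (-3)*(-1) - 5*(-4) = 3 - (-20) = 23
uv = 7 + 23*e12


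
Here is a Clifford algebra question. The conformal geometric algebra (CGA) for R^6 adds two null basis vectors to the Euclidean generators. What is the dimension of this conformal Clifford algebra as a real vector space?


The conformal model of R^6 uses Cl(7,1): the 6 Euclidean generators plus two extra orthogonal generators e+ (e+^2 = +1) and e- (e-^2 = -1), from which the null vectors e0, einf are built.
Number of generators m = 6 + 2 = 8.
dim Cl(p,q) = 2^m = 2^8 = 256


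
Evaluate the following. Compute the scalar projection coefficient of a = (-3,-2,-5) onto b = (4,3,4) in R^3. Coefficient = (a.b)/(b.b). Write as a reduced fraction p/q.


Projection coefficient = (a . b) / (b . b)
a . b = (-3)*4 + (-2)*3 + (-5)*4
= -12 + (-6) + (-20) = -38
b . b = 4^2 + 3^2 + 4^2
= 16 + 9 + 16 = 41
Coefficient = -38/41
In lowest terms: -38/41


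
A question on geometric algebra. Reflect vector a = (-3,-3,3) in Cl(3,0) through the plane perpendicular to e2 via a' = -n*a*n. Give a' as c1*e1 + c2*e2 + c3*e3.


Reflection formula: a' = -n*a*n, with n = e2 (unit vector, n^2 = 1).
For reflection through hyperplane perp to e2:
The component along e2 flips sign, others stay.
a = (-3, -3, 3)
a' = (-3, 3, 3)
a' = -3*e1 + 3*e2 + 3*e3


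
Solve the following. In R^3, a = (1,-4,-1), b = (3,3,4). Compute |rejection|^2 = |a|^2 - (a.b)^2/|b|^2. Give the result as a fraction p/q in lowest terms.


|a|^2 = 1^2 + (-4)^2 + (-1)^2 = 18
|b|^2 = 3^2 + 3^2 + 4^2 = 34
a . b = 1*3 + (-4)*3 + (-1)*4 = -13
(a.b)^2 = (-13)^2 = 169
|rej|^2 = 18 - 169/34
= (612 - 169)/34
= 443/34
In lowest terms: 443/34


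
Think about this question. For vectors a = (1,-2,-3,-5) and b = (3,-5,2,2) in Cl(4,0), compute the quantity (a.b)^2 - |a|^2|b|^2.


a . b = 1*3 + (-2)*(-5) + (-3)*2 + (-5)*2
= 3 + 10 + (-6) + (-10) = -3
|a|^2 = 1^2 + (-2)^2 + (-3)^2 + (-5)^2 = 39
|b|^2 = 3^2 + (-5)^2 + 2^2 + 2^2 = 42
(a.b)^2 = (-3)^2 = 9
|a|^2 * |b|^2 = 39 * 42 = 1638
Result = 9 - 1638 = -1629


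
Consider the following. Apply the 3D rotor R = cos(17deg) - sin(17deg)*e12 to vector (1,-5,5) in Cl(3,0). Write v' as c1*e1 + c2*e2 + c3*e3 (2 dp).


Rotor R = cos(17deg) - sin(17deg)*e12
Rotation angle theta = 2 * 17 = 34 degrees in the e12 plane (e1 -> e2).
The component perpendicular to the plane (e3) is invariant: v'_3 = v3 = 5.00
cos(34deg) = 0.8290, sin(34deg) = 0.5592
v'_1 = v1*cos(theta) - v2*sin(theta) = 1*0.8290 - (-5)*0.5592 = 3.63
v'_2 = v1*sin(theta) + v2*cos(theta) = 1*0.5592 + (-5)*0.8290 = -3.59
v' = 3.63*e1 - 3.59*e2 + 5.00*e3


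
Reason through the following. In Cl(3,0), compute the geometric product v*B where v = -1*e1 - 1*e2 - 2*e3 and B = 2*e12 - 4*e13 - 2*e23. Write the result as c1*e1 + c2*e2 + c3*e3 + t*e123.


vB has grade-1 (vector) and grade-3 (trivector) parts: vB = (v _| B) + (v ^ B).
Vector part <vB>_1:
  e1: -v2*b12 - v3*b13 = -(-1)*(2) - (-2)*(-4) = -6
  e2: v1*b12 - v3*b23 = (-1)*(2) - (-2)*(-2) = -6
  e3: v1*b13 + v2*b23 = (-1)*(-4) + (-1)*(-2) = 6
Trivector part <vB>_3:
  e123: v1*b23 - v2*b13 + v3*b12 = (-1)*(-2) - (-1)*(-4) + (-2)*(2) = -6
vB = -6*e1 - 6*e2 + 6*e3 - 6*e123


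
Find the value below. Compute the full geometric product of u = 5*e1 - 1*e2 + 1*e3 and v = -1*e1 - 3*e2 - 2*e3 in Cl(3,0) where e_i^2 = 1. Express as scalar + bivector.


In Cl(3,0): e_i^2 = 1, e_ie_j = -e_je_i for i != j.
Scalar part = u . v = 5*(-1) + (-1)*(-3) + 1*(-2)
= -5 + 3 + (-2) = -4
e12 coeff = 5*(-3) - (-1)*(-1) = -15 - 1 = -16
e13 coeff = 5*(-2) - 1*(-1) = -10 - (-1) = -9
e23 coeff = (-1)*(-2) - 1*(-3) = 2 - (-3) = 5
uv = -4 - 16*e12 - 9*e13 + 5*e23


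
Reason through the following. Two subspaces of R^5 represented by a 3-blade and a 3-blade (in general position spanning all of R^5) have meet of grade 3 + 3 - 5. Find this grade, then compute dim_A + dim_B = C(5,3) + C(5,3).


Meet grade = grade(A) + grade(B) - n
= 3 + 3 - 5 = 1
C(5,3) = 10
C(5,3) = 10
dim_A + dim_B = 10 + 10 = 20


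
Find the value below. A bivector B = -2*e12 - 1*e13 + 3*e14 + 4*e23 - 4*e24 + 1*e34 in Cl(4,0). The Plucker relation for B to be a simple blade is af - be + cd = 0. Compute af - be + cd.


Plucker relation: af - be + cd
a*f = (-2)*1 = -2
b*e = (-1)*(-4) = 4
c*d = 3*4 = 12
af - be + cd = -2 - 4 + 12
= 6


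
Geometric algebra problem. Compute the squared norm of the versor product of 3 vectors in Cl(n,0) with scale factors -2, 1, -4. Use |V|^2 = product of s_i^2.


Each vector v_i has |v_i|^2 = s_i^2
Squared scales: (-2)^2 = 4, 1^2 = 1, (-4)^2 = 16
|V|^2 = 4 * 1 * 16
= 64


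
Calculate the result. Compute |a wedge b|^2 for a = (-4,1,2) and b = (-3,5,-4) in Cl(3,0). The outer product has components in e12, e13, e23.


a wedge b = (a1*b2 - a2*b1)*e12 + (a1*b3 - a3*b1)*e13 + (a2*b3 - a3*b2)*e23
e12 coeff: (-4)*5 - 1*(-3) = -20 - (-3) = -17
e13 coeff: (-4)*(-4) - 2*(-3) = 16 - (-6) = 22
e23 coeff: 1*(-4) - 2*5 = -4 - 10 = -14
|a wedge b|^2 = (-17)^2 + 22^2 + (-14)^2
= 289 + 484 + 196
= 969


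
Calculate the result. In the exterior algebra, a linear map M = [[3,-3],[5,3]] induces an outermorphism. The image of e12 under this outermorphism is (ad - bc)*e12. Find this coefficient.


The outermorphism of a linear map f sends e1^e2 to f(e1)^f(e2).
f(e1) = 3*e1 + 5*e2
f(e2) = -3*e1 + 3*e2
f(e1) ^ f(e2) = (3*e1 + 5*e2) ^ (-3*e1 + 3*e2)
= 3*3*e12 + 5*(-3)*e21
= (9 - (-15))*e12
= 24*e12
Coefficient = 24


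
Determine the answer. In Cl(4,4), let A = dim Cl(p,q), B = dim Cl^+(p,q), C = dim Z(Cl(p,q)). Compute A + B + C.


n = 4 + 4 = 8
Total dim = 2^8 = 256
Even subalgebra dim = 2^7 = 128
n is even, so center dim = 1
Sum = 256 + 128 + 1 = 385


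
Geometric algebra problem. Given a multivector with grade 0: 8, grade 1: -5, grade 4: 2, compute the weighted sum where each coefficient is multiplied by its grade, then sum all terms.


Grade-weighted sum = sum of grade_k * coefficient_k
0*8 = 0
1*(-5) = -5
4*2 = 8
Total = 0 + (-5) + 8 = 3


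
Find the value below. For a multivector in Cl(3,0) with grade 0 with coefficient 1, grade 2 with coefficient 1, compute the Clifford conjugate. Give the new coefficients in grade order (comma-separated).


Clifford conjugate sign for grade k: (-1)^(k(k+1)/2)
Grade 0: (-1)^(0*1/2) = (-1)^0 = 1, coeff 1 -> 1
Grade 2: (-1)^(2*3/2) = (-1)^3 = -1, coeff 1 -> -1
Conjugated coefficients: 1, -1


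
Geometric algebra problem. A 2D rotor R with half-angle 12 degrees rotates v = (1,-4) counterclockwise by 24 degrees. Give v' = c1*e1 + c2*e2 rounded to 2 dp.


Rotor R = cos(12deg) - sin(12deg)*e12
Rotation angle theta = 2 * 12 = 24 degrees
v' = R*v*~R rotates v by theta.
cos(24deg) = 0.9135, sin(24deg) = 0.4067
v'_1 = 1*cos(24deg) - (-4)*sin(24deg)
= 1*0.9135 - (-4)*0.4067
= 2.54
v'_2 = 1*sin(24deg) + (-4)*cos(24deg)
= 1*0.4067 + (-4)*0.9135
= -3.25
v' = 2.54*e1 - 3.25*e2


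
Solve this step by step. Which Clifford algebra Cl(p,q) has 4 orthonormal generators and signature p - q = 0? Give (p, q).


We need p + q = 4 and p - q = 0.
Adding: 2p = 4 + 0 = 4, so p = 2.
Then q = 4 - 2 = 2.
(p, q) = (2, 2)


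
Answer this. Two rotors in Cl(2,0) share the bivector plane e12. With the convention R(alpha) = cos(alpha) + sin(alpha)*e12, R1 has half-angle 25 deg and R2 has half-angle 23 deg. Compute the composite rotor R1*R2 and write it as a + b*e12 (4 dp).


Same-plane rotors commute and their half-angles add:
R1*R2 = cos(a1 + a2) + sin(a1 + a2)*e12.
a1 + a2 = 25 + 23 = 48 deg
cos(48 deg) = 0.6691
sin(48 deg) = 0.7431
R1*R2 = 0.6691 + 0.7431*e12


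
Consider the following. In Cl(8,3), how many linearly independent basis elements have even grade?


Even subalgebra dimension = 2^(n-1)
n = 8 + 3 = 11
2^(11 - 1) = 2^10 = 1024
Verification: sum of C(11,k) for even k = 1 + 55 + 330 + 462 + 165 + 11 = 1024
Result = 1024


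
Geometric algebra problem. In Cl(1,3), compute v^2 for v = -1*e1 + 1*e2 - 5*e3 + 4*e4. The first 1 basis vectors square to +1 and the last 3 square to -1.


v^2 = sum of c_i^2 * e_i^2
Positive signature terms (e_i^2 = +1): (-1)^2 = 1
Negative signature terms (e_j^2 = -1): 1^2 + (-5)^2 + 4^2 = 42
v^2 = 1 - 42 = -41


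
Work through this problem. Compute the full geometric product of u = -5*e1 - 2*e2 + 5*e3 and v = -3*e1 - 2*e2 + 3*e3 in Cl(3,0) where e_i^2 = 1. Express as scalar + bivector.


In Cl(3,0): e_i^2 = 1, e_ie_j = -e_je_i for i != j.
Scalar part = u . v = (-5)*(-3) + (-2)*(-2) + 5*3
= 15 + 4 + 15 = 34
e12 coeff = (-5)*(-2) - (-2)*(-3) = 10 - 6 = 4
e13 coeff = (-5)*3 - 5*(-3) = -15 - (-15) = 0
e23 coeff = (-2)*3 - 5*(-2) = -6 - (-10) = 4
uv = 34 + 4*e12 + 0*e13 + 4*e23


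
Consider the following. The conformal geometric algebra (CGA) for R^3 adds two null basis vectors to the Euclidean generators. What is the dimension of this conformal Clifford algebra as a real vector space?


The conformal model of R^3 uses Cl(4,1): the 3 Euclidean generators plus two extra orthogonal generators e+ (e+^2 = +1) and e- (e-^2 = -1), from which the null vectors e0, einf are built.
Number of generators m = 3 + 2 = 5.
dim Cl(p,q) = 2^m = 2^5 = 32


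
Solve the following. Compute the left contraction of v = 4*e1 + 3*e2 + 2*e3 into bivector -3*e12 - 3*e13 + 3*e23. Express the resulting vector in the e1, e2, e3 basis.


Left contraction v _| B = <vB>_1 (grade-1 part of the geometric product vB).
Using e1_|e12 = e2, e2_|e12 = -e1, e1_|e13 = e3, e3_|e13 = -e1, e2_|e23 = e3, e3_|e23 = -e2:
e1 coeff: -v2*b12 - v3*b13 = -(3)*(-3) - (2)*(-3) = 15
e2 coeff: v1*b12 - v3*b23 = (4)*(-3) - (2)*(3) = -18
e3 coeff: v1*b13 + v2*b23 = (4)*(-3) + (3)*(3) = -3
v _| B = 15*e1 - 18*e2 - 3*e3


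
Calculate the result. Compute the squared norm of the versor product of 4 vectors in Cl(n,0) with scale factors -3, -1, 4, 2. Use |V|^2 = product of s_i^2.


Each vector v_i has |v_i|^2 = s_i^2
Squared scales: (-3)^2 = 9, (-1)^2 = 1, 4^2 = 16, 2^2 = 4
|V|^2 = 9 * 1 * 16 * 4
= 576


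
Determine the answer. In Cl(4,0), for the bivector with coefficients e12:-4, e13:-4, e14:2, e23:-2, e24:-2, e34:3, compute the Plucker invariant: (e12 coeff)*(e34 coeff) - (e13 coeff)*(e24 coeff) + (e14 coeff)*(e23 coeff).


Plucker relation: af - be + cd
a*f = (-4)*3 = -12
b*e = (-4)*(-2) = 8
c*d = 2*(-2) = -4
af - be + cd = -12 - 8 + (-4)
= -24


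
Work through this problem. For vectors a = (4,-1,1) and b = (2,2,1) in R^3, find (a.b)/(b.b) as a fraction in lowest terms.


Projection coefficient = (a . b) / (b . b)
a . b = 4*2 + (-1)*2 + 1*1
= 8 + (-2) + 1 = 7
b . b = 2^2 + 2^2 + 1^2
= 4 + 4 + 1 = 9
Coefficient = 7/9
In lowest terms: 7/9


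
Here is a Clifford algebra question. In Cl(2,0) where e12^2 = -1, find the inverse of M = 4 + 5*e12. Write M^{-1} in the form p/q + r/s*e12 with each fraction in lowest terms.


M = 4 + 5*e12, where e12^2 = -1.
Since M commutes with its reverse ~M = a - b*e12, M * ~M = a^2 - b^2*e12^2 = a^2 + b^2.
So M^{-1} = ~M / (a^2 + b^2) = (a - b*e12)/(a^2 + b^2).
a^2 + b^2 = 16 + 25 = 41
Scalar part = 4/41 = 4/41
Bivector coeff = -5/41 = -5/41
M^{-1} = 4/41 - 5/41*e12


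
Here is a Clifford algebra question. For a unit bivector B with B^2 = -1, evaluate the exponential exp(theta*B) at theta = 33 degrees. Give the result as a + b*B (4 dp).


For a unit bivector B with B^2 = -1, the exponential series gives
e^(theta*B) = cos(theta) + sin(theta)*B (the GA analogue of Euler's formula).
theta = 33 degrees = 0.575959 rad
cos(33 deg) = 0.8387
sin(33 deg) = 0.5446
exp(theta*B) = 0.8387 + 0.5446*B


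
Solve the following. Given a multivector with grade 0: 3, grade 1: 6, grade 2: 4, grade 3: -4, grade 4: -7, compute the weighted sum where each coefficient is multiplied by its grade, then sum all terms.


Grade-weighted sum = sum of grade_k * coefficient_k
0*3 = 0
1*6 = 6
2*4 = 8
3*(-4) = -12
4*(-7) = -28
Total = 0 + 6 + 8 + (-12) + (-28) = -26


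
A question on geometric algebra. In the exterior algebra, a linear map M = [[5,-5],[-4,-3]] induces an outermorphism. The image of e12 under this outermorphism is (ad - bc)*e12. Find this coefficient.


The outermorphism of a linear map f sends e1^e2 to f(e1)^f(e2).
f(e1) = 5*e1 - 4*e2
f(e2) = -5*e1 - 3*e2
f(e1) ^ f(e2) = (5*e1 - 4*e2) ^ (-5*e1 - 3*e2)
= 5*(-3)*e12 + (-4)*(-5)*e21
= (-15 - 20)*e12
= -35*e12
Coefficient = -35


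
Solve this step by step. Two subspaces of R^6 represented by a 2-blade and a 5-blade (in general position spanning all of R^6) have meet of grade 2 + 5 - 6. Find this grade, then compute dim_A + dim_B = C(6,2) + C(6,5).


Meet grade = grade(A) + grade(B) - n
= 2 + 5 - 6 = 1
C(6,2) = 15
C(6,5) = 6
dim_A + dim_B = 15 + 6 = 21


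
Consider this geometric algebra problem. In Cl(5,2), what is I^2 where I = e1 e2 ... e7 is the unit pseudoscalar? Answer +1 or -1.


The pseudoscalar I = e1...e_n (product of all n generators) of Cl(p,q) satisfies I^2 = (-1)^(q + n(n-1)/2).
p = 5, q = 2, n = p + q = 7
n(n-1)/2 = 7 * 6 / 2 = 21
Exponent = q + n(n-1)/2 = 2 + 21 = 23
I^2 = (-1)^23 = -1


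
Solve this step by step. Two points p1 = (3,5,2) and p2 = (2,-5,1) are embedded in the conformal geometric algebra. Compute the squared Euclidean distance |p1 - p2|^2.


p1 - p2 = (1, 10, 1)
|p1 - p2|^2 = 1^2 + 10^2 + 1^2
= 1 + 100 + 1
= 102


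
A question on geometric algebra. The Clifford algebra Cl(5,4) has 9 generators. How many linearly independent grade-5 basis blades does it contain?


Number of grade-k basis blades in Cl(p,q) with n = p + q is C(n, k).
n = 5 + 4 = 9
C(9, 5) = 9! / (5! * 4!)
= 362880 / (120 * 24)
= 126


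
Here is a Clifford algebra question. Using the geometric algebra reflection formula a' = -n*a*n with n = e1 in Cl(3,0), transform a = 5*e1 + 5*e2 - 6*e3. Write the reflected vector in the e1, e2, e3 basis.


Reflection formula: a' = -n*a*n, with n = e1 (unit vector, n^2 = 1).
For reflection through hyperplane perp to e1:
The component along e1 flips sign, others stay.
a = (5, 5, -6)
a' = (-5, 5, -6)
a' = -5*e1 + 5*e2 - 6*e3


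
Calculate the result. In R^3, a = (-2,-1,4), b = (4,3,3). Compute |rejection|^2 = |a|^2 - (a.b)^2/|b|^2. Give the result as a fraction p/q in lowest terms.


|a|^2 = (-2)^2 + (-1)^2 + 4^2 = 21
|b|^2 = 4^2 + 3^2 + 3^2 = 34
a . b = (-2)*4 + (-1)*3 + 4*3 = 1
(a.b)^2 = 1^2 = 1
|rej|^2 = 21 - 1/34
= (714 - 1)/34
= 713/34
In lowest terms: 713/34


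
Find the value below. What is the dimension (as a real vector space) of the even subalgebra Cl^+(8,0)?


Even subalgebra dimension = 2^(n-1)
n = 8 + 0 = 8
2^(8 - 1) = 2^7 = 128
Verification: sum of C(8,k) for even k = 1 + 28 + 70 + 28 + 1 = 128
Result = 128


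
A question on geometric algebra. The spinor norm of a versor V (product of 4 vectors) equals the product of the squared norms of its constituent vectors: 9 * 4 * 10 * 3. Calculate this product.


Spinor norm N(V) = |v1|^2 * |v2|^2 * ... * |v4|^2
= 9 * 4 * 10 * 3
Running product: 9, 36, 360, 1080
N(V) = 1080


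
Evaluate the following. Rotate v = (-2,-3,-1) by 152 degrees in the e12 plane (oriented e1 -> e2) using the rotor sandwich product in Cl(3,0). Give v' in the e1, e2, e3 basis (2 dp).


Rotor R = cos(76deg) - sin(76deg)*e12
Rotation angle theta = 2 * 76 = 152 degrees in the e12 plane (e1 -> e2).
The component perpendicular to the plane (e3) is invariant: v'_3 = v3 = -1.00
cos(152deg) = -0.8829, sin(152deg) = 0.4695
v'_1 = v1*cos(theta) - v2*sin(theta) = -2*(-0.8829) - (-3)*0.4695 = 3.17
v'_2 = v1*sin(theta) + v2*cos(theta) = -2*0.4695 + (-3)*(-0.8829) = 1.71
v' = 3.17*e1 + 1.71*e2 - 1.00*e3


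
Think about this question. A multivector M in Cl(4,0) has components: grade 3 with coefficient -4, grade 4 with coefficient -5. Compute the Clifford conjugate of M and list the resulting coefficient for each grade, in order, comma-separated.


Clifford conjugate sign for grade k: (-1)^(k(k+1)/2)
Grade 3: (-1)^(3*4/2) = (-1)^6 = 1, coeff -4 -> -4
Grade 4: (-1)^(4*5/2) = (-1)^10 = 1, coeff -5 -> -5
Conjugated coefficients: -4, -5


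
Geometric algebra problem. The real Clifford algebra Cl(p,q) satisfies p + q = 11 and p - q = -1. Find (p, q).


We need p + q = 11 and p - q = -1.
Adding: 2p = 11 + (-1) = 10, so p = 5.
Then q = 11 - 5 = 6.
(p, q) = (5, 6)


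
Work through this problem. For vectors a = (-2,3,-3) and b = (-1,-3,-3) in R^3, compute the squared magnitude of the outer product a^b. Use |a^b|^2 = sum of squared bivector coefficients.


a wedge b = (a1*b2 - a2*b1)*e12 + (a1*b3 - a3*b1)*e13 + (a2*b3 - a3*b2)*e23
e12 coeff: (-2)*(-3) - 3*(-1) = 6 - (-3) = 9
e13 coeff: (-2)*(-3) - (-3)*(-1) = 6 - 3 = 3
e23 coeff: 3*(-3) - (-3)*(-3) = -9 - 9 = -18
|a wedge b|^2 = 9^2 + 3^2 + (-18)^2
= 81 + 9 + 324
= 414


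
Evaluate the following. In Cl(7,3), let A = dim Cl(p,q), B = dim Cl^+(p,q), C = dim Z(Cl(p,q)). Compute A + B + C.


n = 7 + 3 = 10
Total dim = 2^10 = 1024
Even subalgebra dim = 2^9 = 512
n is even, so center dim = 1
Sum = 1024 + 512 + 1 = 1537


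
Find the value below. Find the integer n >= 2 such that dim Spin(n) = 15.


dim Spin(n) = dim so(n) = n(n-1)/2.
Solve n(n-1)/2 = 15, i.e. n^2 - n - 30 = 0.
Discriminant = 1 + 8*15 = 121
n = (1 + sqrt(121))/2 = (1 + 11)/2 = 6


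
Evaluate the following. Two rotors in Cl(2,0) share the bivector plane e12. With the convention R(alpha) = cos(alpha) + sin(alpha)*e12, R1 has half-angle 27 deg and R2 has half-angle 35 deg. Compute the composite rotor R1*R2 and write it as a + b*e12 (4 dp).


Same-plane rotors commute and their half-angles add:
R1*R2 = cos(a1 + a2) + sin(a1 + a2)*e12.
a1 + a2 = 27 + 35 = 62 deg
cos(62 deg) = 0.4695
sin(62 deg) = 0.8829
R1*R2 = 0.4695 + 0.8829*e12


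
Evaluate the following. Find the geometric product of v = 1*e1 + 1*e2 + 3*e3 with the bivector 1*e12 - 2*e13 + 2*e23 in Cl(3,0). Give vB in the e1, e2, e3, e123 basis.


vB has grade-1 (vector) and grade-3 (trivector) parts: vB = (v _| B) + (v ^ B).
Vector part <vB>_1:
  e1: -v2*b12 - v3*b13 = -(1)*(1) - (3)*(-2) = 5
  e2: v1*b12 - v3*b23 = (1)*(1) - (3)*(2) = -5
  e3: v1*b13 + v2*b23 = (1)*(-2) + (1)*(2) = 0
Trivector part <vB>_3:
  e123: v1*b23 - v2*b13 + v3*b12 = (1)*(2) - (1)*(-2) + (3)*(1) = 7
vB = 5*e1 - 5*e2 + 0*e3 + 7*e123


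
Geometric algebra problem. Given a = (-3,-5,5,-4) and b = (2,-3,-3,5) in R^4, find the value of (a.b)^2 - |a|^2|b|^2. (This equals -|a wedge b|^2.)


a . b = (-3)*2 + (-5)*(-3) + 5*(-3) + (-4)*5
= -6 + 15 + (-15) + (-20) = -26
|a|^2 = (-3)^2 + (-5)^2 + 5^2 + (-4)^2 = 75
|b|^2 = 2^2 + (-3)^2 + (-3)^2 + 5^2 = 47
(a.b)^2 = (-26)^2 = 676
|a|^2 * |b|^2 = 75 * 47 = 3525
Result = 676 - 3525 = -2849


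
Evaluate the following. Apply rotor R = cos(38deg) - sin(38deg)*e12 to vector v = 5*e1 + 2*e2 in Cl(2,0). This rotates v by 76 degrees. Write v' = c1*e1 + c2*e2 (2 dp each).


Rotor R = cos(38deg) - sin(38deg)*e12
Rotation angle theta = 2 * 38 = 76 degrees
v' = R*v*~R rotates v by theta.
cos(76deg) = 0.2419, sin(76deg) = 0.9703
v'_1 = 5*cos(76deg) - 2*sin(76deg)
= 5*0.2419 - 2*0.9703
= -0.73
v'_2 = 5*sin(76deg) + 2*cos(76deg)
= 5*0.9703 + 2*0.2419
= 5.34
v' = -0.73*e1 + 5.34*e2


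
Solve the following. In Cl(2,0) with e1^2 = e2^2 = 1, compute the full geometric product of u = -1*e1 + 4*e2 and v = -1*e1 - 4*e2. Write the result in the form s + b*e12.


Expand: (-1*e1 + 4*e2)(-1*e1 - 4*e2)
= (-1)*(-1)*e1e1 + (-1)*(-4)*e1e2 + 4*(-1)*e2e1 + 4*(-4)*e2e2
Using e1^2 = e2^2 = 1, e2e1 = -e1e2:
Scalar part s = (-1)*(-1) + 4*(-4) = 1 + (-16) = -15
Bivector part b = (-1)*(-4) - 4*(-1) = 4 - (-4) = 8
uv = -15 + 8*e12


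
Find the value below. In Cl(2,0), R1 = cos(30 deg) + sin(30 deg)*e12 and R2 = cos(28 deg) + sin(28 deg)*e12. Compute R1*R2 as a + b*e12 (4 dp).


Same-plane rotors commute and their half-angles add:
R1*R2 = cos(a1 + a2) + sin(a1 + a2)*e12.
a1 + a2 = 30 + 28 = 58 deg
cos(58 deg) = 0.5299
sin(58 deg) = 0.8480
R1*R2 = 0.5299 + 0.8480*e12


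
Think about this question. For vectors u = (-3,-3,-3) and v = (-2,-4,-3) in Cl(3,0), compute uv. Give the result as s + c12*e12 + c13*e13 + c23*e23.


In Cl(3,0): e_i^2 = 1, e_ie_j = -e_je_i for i != j.
Scalar part = u . v = (-3)*(-2) + (-3)*(-4) + (-3)*(-3)
= 6 + 12 + 9 = 27
e12 coeff = (-3)*(-4) - (-3)*(-2) = 12 - 6 = 6
e13 coeff = (-3)*(-3) - (-3)*(-2) = 9 - 6 = 3
e23 coeff = (-3)*(-3) - (-3)*(-4) = 9 - 12 = -3
uv = 27 + 6*e12 + 3*e13 - 3*e23


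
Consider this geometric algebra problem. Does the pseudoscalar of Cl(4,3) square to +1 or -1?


The pseudoscalar I = e1...e_n (product of all n generators) of Cl(p,q) satisfies I^2 = (-1)^(q + n(n-1)/2).
p = 4, q = 3, n = p + q = 7
n(n-1)/2 = 7 * 6 / 2 = 21
Exponent = q + n(n-1)/2 = 3 + 21 = 24
I^2 = (-1)^24 = +1


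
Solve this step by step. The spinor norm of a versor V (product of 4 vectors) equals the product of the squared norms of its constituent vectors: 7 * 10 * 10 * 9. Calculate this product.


Spinor norm N(V) = |v1|^2 * |v2|^2 * ... * |v4|^2
= 7 * 10 * 10 * 9
Running product: 7, 70, 700, 6300
N(V) = 6300


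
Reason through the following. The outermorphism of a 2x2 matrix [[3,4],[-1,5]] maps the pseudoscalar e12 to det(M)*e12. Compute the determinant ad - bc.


The outermorphism of a linear map f sends e1^e2 to f(e1)^f(e2).
f(e1) = 3*e1 - 1*e2
f(e2) = 4*e1 + 5*e2
f(e1) ^ f(e2) = (3*e1 - 1*e2) ^ (4*e1 + 5*e2)
= 3*5*e12 + (-1)*4*e21
= (15 - (-4))*e12
= 19*e12
Coefficient = 19


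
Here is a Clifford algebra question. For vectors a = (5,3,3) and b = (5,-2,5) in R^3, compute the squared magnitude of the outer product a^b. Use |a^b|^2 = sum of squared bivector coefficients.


a wedge b = (a1*b2 - a2*b1)*e12 + (a1*b3 - a3*b1)*e13 + (a2*b3 - a3*b2)*e23
e12 coeff: 5*(-2) - 3*5 = -10 - 15 = -25
e13 coeff: 5*5 - 3*5 = 25 - 15 = 10
e23 coeff: 3*5 - 3*(-2) = 15 - (-6) = 21
|a wedge b|^2 = (-25)^2 + 10^2 + 21^2
= 625 + 100 + 441
= 1166


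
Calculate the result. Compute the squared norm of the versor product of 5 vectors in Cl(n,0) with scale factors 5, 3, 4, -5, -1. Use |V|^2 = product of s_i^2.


Each vector v_i has |v_i|^2 = s_i^2
Squared scales: 5^2 = 25, 3^2 = 9, 4^2 = 16, (-5)^2 = 25, (-1)^2 = 1
|V|^2 = 25 * 9 * 16 * 25 * 1
= 90000


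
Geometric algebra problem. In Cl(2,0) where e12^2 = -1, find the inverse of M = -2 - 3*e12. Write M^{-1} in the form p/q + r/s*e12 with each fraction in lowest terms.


M = -2 - 3*e12, where e12^2 = -1.
Since M commutes with its reverse ~M = a - b*e12, M * ~M = a^2 - b^2*e12^2 = a^2 + b^2.
So M^{-1} = ~M / (a^2 + b^2) = (a - b*e12)/(a^2 + b^2).
a^2 + b^2 = 4 + 9 = 13
Scalar part = -2/13 = -2/13
Bivector coeff = 3/13 = 3/13
M^{-1} = -2/13 + 3/13*e12


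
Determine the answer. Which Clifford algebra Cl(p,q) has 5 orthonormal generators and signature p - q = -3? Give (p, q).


We need p + q = 5 and p - q = -3.
Adding: 2p = 5 + (-3) = 2, so p = 1.
Then q = 5 - 1 = 4.
(p, q) = (1, 4)


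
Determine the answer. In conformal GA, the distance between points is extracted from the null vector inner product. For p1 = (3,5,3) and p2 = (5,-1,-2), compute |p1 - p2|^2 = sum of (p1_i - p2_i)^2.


p1 - p2 = (-2, 6, 5)
|p1 - p2|^2 = (-2)^2 + 6^2 + 5^2
= 4 + 36 + 25
= 65


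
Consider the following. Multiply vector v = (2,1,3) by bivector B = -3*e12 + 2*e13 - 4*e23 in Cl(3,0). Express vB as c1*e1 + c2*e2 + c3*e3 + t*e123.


vB has grade-1 (vector) and grade-3 (trivector) parts: vB = (v _| B) + (v ^ B).
Vector part <vB>_1:
  e1: -v2*b12 - v3*b13 = -(1)*(-3) - (3)*(2) = -3
  e2: v1*b12 - v3*b23 = (2)*(-3) - (3)*(-4) = 6
  e3: v1*b13 + v2*b23 = (2)*(2) + (1)*(-4) = 0
Trivector part <vB>_3:
  e123: v1*b23 - v2*b13 + v3*b12 = (2)*(-4) - (1)*(2) + (3)*(-3) = -19
vB = -3*e1 + 6*e2 + 0*e3 - 19*e123


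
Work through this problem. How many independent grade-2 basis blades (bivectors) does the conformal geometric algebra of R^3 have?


The conformal model of R^3 uses Cl(4,1) with m = 3 + 2 = 5 generators.
Number of grade-2 blades = C(m, 2) = C(5, 2)
= 5*4/2 = 10


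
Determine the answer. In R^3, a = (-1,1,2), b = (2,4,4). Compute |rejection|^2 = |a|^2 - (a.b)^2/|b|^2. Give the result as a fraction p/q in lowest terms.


|a|^2 = (-1)^2 + 1^2 + 2^2 = 6
|b|^2 = 2^2 + 4^2 + 4^2 = 36
a . b = (-1)*2 + 1*4 + 2*4 = 10
(a.b)^2 = 10^2 = 100
|rej|^2 = 6 - 100/36
= (216 - 100)/36
= 116/36
In lowest terms: 29/9


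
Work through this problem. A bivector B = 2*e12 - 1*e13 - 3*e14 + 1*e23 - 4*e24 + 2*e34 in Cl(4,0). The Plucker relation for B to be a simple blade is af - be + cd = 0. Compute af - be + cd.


Plucker relation: af - be + cd
a*f = 2*2 = 4
b*e = (-1)*(-4) = 4
c*d = (-3)*1 = -3
af - be + cd = 4 - 4 + (-3)
= -3


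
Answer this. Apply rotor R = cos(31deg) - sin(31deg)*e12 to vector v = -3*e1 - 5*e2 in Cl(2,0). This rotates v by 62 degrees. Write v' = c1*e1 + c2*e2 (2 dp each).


Rotor R = cos(31deg) - sin(31deg)*e12
Rotation angle theta = 2 * 31 = 62 degrees
v' = R*v*~R rotates v by theta.
cos(62deg) = 0.4695, sin(62deg) = 0.8829
v'_1 = -3*cos(62deg) - (-5)*sin(62deg)
= -3*0.4695 - (-5)*0.8829
= 3.01
v'_2 = -3*sin(62deg) + (-5)*cos(62deg)
= -3*0.8829 + (-5)*0.4695
= -5.00
v' = 3.01*e1 - 5.00*e2


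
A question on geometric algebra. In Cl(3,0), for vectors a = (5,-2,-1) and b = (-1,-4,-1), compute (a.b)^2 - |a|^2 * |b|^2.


a . b = 5*(-1) + (-2)*(-4) + (-1)*(-1)
= -5 + 8 + 1 = 4
|a|^2 = 5^2 + (-2)^2 + (-1)^2 = 30
|b|^2 = (-1)^2 + (-4)^2 + (-1)^2 = 18
(a.b)^2 = 4^2 = 16
|a|^2 * |b|^2 = 30 * 18 = 540
Result = 16 - 540 = -524


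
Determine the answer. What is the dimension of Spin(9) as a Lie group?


Spin(n) double-covers SO(n); both have Lie algebra so(n) of dimension n(n-1)/2.
n = 9
n(n-1) = 9 * 8 = 72
dim Spin(9) = 72/2 = 36


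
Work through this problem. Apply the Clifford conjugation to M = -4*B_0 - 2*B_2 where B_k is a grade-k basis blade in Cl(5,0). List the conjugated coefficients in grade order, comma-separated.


Clifford conjugate sign for grade k: (-1)^(k(k+1)/2)
Grade 0: (-1)^(0*1/2) = (-1)^0 = 1, coeff -4 -> -4
Grade 2: (-1)^(2*3/2) = (-1)^3 = -1, coeff -2 -> 2
Conjugated coefficients: -4, 2


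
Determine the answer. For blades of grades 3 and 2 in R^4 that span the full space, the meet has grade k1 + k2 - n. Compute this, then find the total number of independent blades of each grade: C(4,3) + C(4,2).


Meet grade = grade(A) + grade(B) - n
= 3 + 2 - 4 = 1
C(4,3) = 4
C(4,2) = 6
dim_A + dim_B = 4 + 6 = 10


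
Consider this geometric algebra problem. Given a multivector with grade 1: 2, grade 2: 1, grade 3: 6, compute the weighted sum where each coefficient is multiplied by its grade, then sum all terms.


Grade-weighted sum = sum of grade_k * coefficient_k
1*2 = 2
2*1 = 2
3*6 = 18
Total = 2 + 2 + 18 = 22


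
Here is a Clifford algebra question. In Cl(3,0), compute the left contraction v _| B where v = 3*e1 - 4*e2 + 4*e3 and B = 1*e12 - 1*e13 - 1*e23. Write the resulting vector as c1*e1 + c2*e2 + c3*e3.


Left contraction v _| B = <vB>_1 (grade-1 part of the geometric product vB).
Using e1_|e12 = e2, e2_|e12 = -e1, e1_|e13 = e3, e3_|e13 = -e1, e2_|e23 = e3, e3_|e23 = -e2:
e1 coeff: -v2*b12 - v3*b13 = -(-4)*(1) - (4)*(-1) = 8
e2 coeff: v1*b12 - v3*b23 = (3)*(1) - (4)*(-1) = 7
e3 coeff: v1*b13 + v2*b23 = (3)*(-1) + (-4)*(-1) = 1
v _| B = 8*e1 + 7*e2 + 1*e3


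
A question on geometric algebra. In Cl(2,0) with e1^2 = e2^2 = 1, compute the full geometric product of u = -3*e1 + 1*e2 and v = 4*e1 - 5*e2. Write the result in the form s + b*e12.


Expand: (-3*e1 + 1*e2)(4*e1 - 5*e2)
= (-3)*4*e1e1 + (-3)*(-5)*e1e2 + 1*4*e2e1 + 1*(-5)*e2e2
Using e1^2 = e2^2 = 1, e2e1 = -e1e2:
Scalar part s = (-3)*4 + 1*(-5) = -12 + (-5) = -17
Bivector part b = (-3)*(-5) - 1*4 = 15 - 4 = 11
uv = -17 + 11*e12


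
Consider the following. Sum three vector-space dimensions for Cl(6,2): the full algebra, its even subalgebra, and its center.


n = 6 + 2 = 8
Total dim = 2^8 = 256
Even subalgebra dim = 2^7 = 128
n is even, so center dim = 1
Sum = 256 + 128 + 1 = 385


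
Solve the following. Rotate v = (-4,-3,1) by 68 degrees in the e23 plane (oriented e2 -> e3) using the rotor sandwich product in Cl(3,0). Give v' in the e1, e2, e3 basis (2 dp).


Rotor R = cos(34deg) - sin(34deg)*e23
Rotation angle theta = 2 * 34 = 68 degrees in the e23 plane (e2 -> e3).
The component perpendicular to the plane (e1) is invariant: v'_1 = v1 = -4.00
cos(68deg) = 0.3746, sin(68deg) = 0.9272
v'_2 = v2*cos(theta) - v3*sin(theta) = -3*0.3746 - 1*0.9272 = -2.05
v'_3 = v2*sin(theta) + v3*cos(theta) = -3*0.9272 + 1*0.3746 = -2.41
v' = -4.00*e1 - 2.05*e2 - 2.41*e3


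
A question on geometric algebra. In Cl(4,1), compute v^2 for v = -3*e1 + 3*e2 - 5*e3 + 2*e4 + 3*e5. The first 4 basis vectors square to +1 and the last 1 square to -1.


v^2 = sum of c_i^2 * e_i^2
Positive signature terms (e_i^2 = +1): (-3)^2 + 3^2 + (-5)^2 + 2^2 = 47
Negative signature terms (e_j^2 = -1): 3^2 = 9
v^2 = 47 - 9 = 38


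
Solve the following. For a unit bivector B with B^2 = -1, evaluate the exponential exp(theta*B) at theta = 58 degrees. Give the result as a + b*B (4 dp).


For a unit bivector B with B^2 = -1, the exponential series gives
e^(theta*B) = cos(theta) + sin(theta)*B (the GA analogue of Euler's formula).
theta = 58 degrees = 1.012291 rad
cos(58 deg) = 0.5299
sin(58 deg) = 0.8480
exp(theta*B) = 0.5299 + 0.8480*B


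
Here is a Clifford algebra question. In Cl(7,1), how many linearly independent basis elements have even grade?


Even subalgebra dimension = 2^(n-1)
n = 7 + 1 = 8
2^(8 - 1) = 2^7 = 128
Verification: sum of C(8,k) for even k = 1 + 28 + 70 + 28 + 1 = 128
Result = 128


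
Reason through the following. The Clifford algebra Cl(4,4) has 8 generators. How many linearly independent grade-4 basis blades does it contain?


Number of grade-k basis blades in Cl(p,q) with n = p + q is C(n, k).
n = 4 + 4 = 8
C(8, 4) = 8! / (4! * 4!)
= 40320 / (24 * 24)
= 70


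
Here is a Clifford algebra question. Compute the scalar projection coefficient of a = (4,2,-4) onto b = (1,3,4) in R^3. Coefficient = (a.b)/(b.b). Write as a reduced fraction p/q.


Projection coefficient = (a . b) / (b . b)
a . b = 4*1 + 2*3 + (-4)*4
= 4 + 6 + (-16) = -6
b . b = 1^2 + 3^2 + 4^2
= 1 + 9 + 16 = 26
Coefficient = -6/26
In lowest terms: -3/13


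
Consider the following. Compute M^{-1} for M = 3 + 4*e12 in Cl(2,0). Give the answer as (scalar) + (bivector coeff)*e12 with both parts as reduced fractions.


M = 3 + 4*e12, where e12^2 = -1.
Since M commutes with its reverse ~M = a - b*e12, M * ~M = a^2 - b^2*e12^2 = a^2 + b^2.
So M^{-1} = ~M / (a^2 + b^2) = (a - b*e12)/(a^2 + b^2).
a^2 + b^2 = 9 + 16 = 25
Scalar part = 3/25 = 3/25
Bivector coeff = -4/25 = -4/25
M^{-1} = 3/25 - 4/25*e12


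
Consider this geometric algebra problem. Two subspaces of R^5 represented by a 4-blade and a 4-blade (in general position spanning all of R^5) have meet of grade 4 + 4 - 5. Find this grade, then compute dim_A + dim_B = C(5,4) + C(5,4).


Meet grade = grade(A) + grade(B) - n
= 4 + 4 - 5 = 3
C(5,4) = 5
C(5,4) = 5
dim_A + dim_B = 5 + 5 = 10
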